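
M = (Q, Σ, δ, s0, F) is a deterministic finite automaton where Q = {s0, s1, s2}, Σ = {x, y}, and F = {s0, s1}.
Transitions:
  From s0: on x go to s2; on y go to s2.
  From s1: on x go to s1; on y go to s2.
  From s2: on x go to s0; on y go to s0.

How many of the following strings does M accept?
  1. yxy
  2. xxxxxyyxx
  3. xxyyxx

yxy: rejected
xxxxxyyxx: rejected
xxyyxx: accepted

1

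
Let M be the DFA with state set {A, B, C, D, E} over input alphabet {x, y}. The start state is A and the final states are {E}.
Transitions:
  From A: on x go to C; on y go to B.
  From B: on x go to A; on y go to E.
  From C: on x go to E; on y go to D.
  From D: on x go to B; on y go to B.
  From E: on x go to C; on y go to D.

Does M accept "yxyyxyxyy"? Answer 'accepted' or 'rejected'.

A --y--> B
B --x--> A
A --y--> B
B --y--> E
E --x--> C
C --y--> D
D --x--> B
B --y--> E
E --y--> D
End in state D, which is not an accepting state.

rejected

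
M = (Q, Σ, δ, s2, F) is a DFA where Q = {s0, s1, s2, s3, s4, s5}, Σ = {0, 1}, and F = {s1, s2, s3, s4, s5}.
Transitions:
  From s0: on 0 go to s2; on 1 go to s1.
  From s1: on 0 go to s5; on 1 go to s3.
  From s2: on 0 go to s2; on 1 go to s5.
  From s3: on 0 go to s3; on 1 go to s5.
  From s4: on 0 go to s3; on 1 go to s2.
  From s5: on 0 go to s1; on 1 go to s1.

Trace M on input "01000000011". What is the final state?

s2 --0--> s2
s2 --1--> s5
s5 --0--> s1
s1 --0--> s5
s5 --0--> s1
s1 --0--> s5
s5 --0--> s1
s1 --0--> s5
s5 --0--> s1
s1 --1--> s3
s3 --1--> s5

s5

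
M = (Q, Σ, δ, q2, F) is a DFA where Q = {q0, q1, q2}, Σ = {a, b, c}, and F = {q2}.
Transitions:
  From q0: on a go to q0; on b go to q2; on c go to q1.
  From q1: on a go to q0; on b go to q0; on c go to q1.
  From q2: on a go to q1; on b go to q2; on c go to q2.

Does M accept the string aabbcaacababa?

rejected

q2 --a--> q1
q1 --a--> q0
q0 --b--> q2
q2 --b--> q2
q2 --c--> q2
q2 --a--> q1
q1 --a--> q0
q0 --c--> q1
q1 --a--> q0
q0 --b--> q2
q2 --a--> q1
q1 --b--> q0
q0 --a--> q0
End in state q0, which is not an accepting state.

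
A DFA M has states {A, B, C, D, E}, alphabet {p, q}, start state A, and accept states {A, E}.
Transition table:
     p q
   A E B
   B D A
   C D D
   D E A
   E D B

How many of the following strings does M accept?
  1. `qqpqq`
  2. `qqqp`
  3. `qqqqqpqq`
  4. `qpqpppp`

1

`qqpqq`: accepted
`qqqp`: rejected
`qqqqqpqq`: rejected
`qpqpppp`: rejected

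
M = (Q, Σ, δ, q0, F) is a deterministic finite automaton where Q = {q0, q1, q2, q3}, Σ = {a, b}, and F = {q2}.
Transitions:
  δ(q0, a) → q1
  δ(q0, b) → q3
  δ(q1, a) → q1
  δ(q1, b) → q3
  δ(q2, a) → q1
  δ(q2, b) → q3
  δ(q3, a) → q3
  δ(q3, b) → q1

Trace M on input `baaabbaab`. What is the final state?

q0 --b--> q3
q3 --a--> q3
q3 --a--> q3
q3 --a--> q3
q3 --b--> q1
q1 --b--> q3
q3 --a--> q3
q3 --a--> q3
q3 --b--> q1

q1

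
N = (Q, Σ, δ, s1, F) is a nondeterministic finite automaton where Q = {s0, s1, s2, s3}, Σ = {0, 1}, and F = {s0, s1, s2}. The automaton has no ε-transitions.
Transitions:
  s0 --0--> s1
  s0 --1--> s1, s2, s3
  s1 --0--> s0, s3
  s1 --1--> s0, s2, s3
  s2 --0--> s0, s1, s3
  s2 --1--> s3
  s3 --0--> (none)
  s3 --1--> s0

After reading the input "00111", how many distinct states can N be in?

4

Start: {s1}
read 0: {s0, s3}
read 0: {s1}
read 1: {s0, s2, s3}
read 1: {s0, s1, s2, s3}
read 1: {s0, s1, s2, s3}
Final reachable set {s0, s1, s2, s3} has 4 states.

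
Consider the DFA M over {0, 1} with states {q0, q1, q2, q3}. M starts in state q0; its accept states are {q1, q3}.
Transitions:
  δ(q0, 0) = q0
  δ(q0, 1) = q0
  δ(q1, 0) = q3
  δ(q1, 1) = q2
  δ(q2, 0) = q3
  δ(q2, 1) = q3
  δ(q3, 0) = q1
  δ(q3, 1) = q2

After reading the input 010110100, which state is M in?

q0

q0 --0--> q0
q0 --1--> q0
q0 --0--> q0
q0 --1--> q0
q0 --1--> q0
q0 --0--> q0
q0 --1--> q0
q0 --0--> q0
q0 --0--> q0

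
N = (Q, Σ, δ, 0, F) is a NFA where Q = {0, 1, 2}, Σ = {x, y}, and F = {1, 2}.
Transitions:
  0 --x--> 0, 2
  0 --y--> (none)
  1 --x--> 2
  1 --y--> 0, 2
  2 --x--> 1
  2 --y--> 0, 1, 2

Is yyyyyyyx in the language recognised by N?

Start: {0}
read y: {}
The reachable set is empty and stays empty for the remaining 7 symbols.
Reachable ∩ accepting = {} — empty.

rejected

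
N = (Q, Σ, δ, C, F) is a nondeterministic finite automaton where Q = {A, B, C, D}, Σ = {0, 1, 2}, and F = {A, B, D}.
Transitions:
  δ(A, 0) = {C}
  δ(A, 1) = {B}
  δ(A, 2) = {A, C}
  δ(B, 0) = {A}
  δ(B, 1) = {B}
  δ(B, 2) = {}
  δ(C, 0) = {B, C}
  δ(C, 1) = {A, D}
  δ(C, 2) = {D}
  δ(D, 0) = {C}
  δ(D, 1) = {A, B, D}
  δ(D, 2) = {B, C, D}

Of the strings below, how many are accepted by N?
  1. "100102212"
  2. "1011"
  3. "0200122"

"100102212": accepted
"1011": accepted
"0200122": accepted

3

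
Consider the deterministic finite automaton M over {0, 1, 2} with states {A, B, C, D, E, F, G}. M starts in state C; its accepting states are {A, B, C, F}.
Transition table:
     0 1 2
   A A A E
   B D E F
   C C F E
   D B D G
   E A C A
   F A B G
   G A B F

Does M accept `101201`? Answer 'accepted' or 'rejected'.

C --1--> F
F --0--> A
A --1--> A
A --2--> E
E --0--> A
A --1--> A
End in state A, which is an accepting state.

accepted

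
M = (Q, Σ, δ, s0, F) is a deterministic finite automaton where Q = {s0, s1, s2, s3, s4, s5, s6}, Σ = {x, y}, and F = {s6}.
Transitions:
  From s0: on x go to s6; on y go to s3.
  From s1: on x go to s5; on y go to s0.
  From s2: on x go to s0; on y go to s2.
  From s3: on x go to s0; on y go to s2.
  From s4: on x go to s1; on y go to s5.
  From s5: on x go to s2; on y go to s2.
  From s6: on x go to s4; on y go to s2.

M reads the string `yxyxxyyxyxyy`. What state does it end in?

s2

s0 --y--> s3
s3 --x--> s0
s0 --y--> s3
s3 --x--> s0
s0 --x--> s6
s6 --y--> s2
s2 --y--> s2
s2 --x--> s0
s0 --y--> s3
s3 --x--> s0
s0 --y--> s3
s3 --y--> s2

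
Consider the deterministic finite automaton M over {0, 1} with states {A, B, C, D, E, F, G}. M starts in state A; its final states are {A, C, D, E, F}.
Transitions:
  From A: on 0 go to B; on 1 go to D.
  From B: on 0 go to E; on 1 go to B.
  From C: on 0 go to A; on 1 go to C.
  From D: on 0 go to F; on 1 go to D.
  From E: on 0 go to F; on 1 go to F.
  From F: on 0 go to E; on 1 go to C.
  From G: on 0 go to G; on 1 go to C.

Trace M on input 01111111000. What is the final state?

A --0--> B
B --1--> B
B --1--> B
B --1--> B
B --1--> B
B --1--> B
B --1--> B
B --1--> B
B --0--> E
E --0--> F
F --0--> E

E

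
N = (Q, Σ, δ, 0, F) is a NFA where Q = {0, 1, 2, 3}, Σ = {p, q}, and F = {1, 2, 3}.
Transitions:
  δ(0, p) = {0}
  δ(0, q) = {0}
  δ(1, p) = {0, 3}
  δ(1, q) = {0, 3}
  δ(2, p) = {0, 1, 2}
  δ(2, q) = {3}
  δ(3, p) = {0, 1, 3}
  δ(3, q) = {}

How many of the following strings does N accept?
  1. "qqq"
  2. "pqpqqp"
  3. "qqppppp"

"qqq": rejected
"pqpqqp": rejected
"qqppppp": rejected

0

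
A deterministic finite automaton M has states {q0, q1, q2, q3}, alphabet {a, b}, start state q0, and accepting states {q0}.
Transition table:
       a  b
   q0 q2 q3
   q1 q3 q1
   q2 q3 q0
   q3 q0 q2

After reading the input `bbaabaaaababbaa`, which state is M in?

q0 --b--> q3
q3 --b--> q2
q2 --a--> q3
q3 --a--> q0
q0 --b--> q3
q3 --a--> q0
q0 --a--> q2
q2 --a--> q3
q3 --a--> q0
q0 --b--> q3
q3 --a--> q0
q0 --b--> q3
q3 --b--> q2
q2 --a--> q3
q3 --a--> q0

q0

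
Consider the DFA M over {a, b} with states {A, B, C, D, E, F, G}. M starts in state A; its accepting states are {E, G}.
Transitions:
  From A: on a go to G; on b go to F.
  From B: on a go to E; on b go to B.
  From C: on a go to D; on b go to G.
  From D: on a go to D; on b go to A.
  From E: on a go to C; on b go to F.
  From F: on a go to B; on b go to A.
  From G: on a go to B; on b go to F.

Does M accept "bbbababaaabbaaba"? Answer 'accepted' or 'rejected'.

A --b--> F
F --b--> A
A --b--> F
F --a--> B
B --b--> B
B --a--> E
E --b--> F
F --a--> B
B --a--> E
E --a--> C
C --b--> G
G --b--> F
F --a--> B
B --a--> E
E --b--> F
F --a--> B
End in state B, which is not an accepting state.

rejected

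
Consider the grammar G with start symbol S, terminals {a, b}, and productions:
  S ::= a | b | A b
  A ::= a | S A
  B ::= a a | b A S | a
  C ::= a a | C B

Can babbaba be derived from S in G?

no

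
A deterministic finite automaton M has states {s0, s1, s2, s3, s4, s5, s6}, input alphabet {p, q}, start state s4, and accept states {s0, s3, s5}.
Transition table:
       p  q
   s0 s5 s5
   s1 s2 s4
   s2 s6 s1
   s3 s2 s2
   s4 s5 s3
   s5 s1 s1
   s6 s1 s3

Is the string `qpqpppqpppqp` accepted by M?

s4 --q--> s3
s3 --p--> s2
s2 --q--> s1
s1 --p--> s2
s2 --p--> s6
s6 --p--> s1
s1 --q--> s4
s4 --p--> s5
s5 --p--> s1
s1 --p--> s2
s2 --q--> s1
s1 --p--> s2
End in state s2, which is not an accepting state.

rejected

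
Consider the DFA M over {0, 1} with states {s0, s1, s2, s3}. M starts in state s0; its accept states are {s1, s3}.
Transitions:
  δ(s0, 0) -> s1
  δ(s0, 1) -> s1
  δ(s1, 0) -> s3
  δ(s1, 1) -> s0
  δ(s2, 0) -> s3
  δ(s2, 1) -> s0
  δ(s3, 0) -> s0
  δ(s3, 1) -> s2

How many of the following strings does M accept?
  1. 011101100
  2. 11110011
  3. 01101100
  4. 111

2

011101100: rejected
11110011: rejected
01101100: accepted
111: accepted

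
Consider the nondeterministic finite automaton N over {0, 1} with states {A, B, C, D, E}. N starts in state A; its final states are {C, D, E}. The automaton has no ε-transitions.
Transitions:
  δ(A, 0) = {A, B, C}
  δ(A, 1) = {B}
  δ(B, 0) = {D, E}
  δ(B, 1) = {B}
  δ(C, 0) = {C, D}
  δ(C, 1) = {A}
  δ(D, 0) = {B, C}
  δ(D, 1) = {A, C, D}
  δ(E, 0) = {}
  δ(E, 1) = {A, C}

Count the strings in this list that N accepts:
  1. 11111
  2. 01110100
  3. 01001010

2

11111: rejected
01110100: accepted
01001010: accepted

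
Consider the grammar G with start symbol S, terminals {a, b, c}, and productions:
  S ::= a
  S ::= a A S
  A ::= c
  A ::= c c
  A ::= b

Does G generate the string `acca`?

yes

S ⇒ aAS ⇒ accS ⇒ acca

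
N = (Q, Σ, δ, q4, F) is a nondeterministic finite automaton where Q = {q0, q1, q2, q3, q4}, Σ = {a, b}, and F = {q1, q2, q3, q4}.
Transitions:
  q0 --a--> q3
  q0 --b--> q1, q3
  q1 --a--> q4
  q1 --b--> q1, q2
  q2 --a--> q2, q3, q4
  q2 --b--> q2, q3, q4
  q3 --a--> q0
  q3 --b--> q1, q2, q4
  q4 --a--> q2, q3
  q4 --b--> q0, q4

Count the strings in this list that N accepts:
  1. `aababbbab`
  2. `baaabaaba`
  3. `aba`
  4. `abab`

`aababbbab`: accepted
`baaabaaba`: accepted
`aba`: accepted
`abab`: accepted

4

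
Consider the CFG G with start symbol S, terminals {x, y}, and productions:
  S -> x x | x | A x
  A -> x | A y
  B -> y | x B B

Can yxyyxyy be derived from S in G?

no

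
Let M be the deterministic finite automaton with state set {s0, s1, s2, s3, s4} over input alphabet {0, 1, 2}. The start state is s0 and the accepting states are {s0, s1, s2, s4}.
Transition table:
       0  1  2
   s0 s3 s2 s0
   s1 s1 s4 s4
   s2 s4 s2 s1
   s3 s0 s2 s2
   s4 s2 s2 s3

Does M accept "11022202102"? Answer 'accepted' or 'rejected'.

s0 --1--> s2
s2 --1--> s2
s2 --0--> s4
s4 --2--> s3
s3 --2--> s2
s2 --2--> s1
s1 --0--> s1
s1 --2--> s4
s4 --1--> s2
s2 --0--> s4
s4 --2--> s3
End in state s3, which is not an accepting state.

rejected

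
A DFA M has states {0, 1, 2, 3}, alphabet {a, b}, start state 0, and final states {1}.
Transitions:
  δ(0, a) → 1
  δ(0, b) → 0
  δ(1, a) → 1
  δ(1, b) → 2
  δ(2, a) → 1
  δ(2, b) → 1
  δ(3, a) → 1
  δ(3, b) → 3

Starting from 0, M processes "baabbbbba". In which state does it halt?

0 --b--> 0
0 --a--> 1
1 --a--> 1
1 --b--> 2
2 --b--> 1
1 --b--> 2
2 --b--> 1
1 --b--> 2
2 --a--> 1

1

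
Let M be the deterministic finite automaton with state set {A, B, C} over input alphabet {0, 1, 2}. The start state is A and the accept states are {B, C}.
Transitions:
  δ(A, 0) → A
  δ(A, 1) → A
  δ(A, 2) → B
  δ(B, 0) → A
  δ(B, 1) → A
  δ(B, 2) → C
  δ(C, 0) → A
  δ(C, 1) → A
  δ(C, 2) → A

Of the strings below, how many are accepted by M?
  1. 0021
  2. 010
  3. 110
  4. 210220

0021: rejected
010: rejected
110: rejected
210220: rejected

0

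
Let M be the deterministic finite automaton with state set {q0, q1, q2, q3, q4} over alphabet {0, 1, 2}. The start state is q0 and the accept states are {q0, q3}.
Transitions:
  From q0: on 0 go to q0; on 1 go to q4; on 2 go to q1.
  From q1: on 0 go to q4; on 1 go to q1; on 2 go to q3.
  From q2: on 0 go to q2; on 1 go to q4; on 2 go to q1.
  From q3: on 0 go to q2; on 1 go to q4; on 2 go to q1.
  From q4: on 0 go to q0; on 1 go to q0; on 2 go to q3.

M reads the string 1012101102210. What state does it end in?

q0 --1--> q4
q4 --0--> q0
q0 --1--> q4
q4 --2--> q3
q3 --1--> q4
q4 --0--> q0
q0 --1--> q4
q4 --1--> q0
q0 --0--> q0
q0 --2--> q1
q1 --2--> q3
q3 --1--> q4
q4 --0--> q0

q0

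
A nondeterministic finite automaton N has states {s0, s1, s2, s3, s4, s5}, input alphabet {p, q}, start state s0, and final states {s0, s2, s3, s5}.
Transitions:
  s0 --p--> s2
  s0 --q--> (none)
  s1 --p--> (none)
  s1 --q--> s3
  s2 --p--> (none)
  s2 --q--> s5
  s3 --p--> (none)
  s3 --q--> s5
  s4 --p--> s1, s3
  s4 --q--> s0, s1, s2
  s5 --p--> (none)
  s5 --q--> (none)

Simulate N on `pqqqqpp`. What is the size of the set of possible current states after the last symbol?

0

Start: {s0}
read p: {s2}
read q: {s5}
read q: {}
The reachable set is empty and stays empty for the remaining 4 symbols.
Final reachable set {} has 0 states.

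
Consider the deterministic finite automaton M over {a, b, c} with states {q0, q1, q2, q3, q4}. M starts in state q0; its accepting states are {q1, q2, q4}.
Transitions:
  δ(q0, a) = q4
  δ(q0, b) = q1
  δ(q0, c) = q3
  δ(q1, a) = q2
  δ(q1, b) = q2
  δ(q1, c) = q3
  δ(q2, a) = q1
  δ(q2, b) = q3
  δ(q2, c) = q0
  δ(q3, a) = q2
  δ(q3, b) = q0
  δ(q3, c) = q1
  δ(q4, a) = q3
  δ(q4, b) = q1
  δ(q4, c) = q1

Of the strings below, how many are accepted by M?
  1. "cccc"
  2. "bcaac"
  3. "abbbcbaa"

2

"cccc": accepted
"bcaac": rejected
"abbbcbaa": accepted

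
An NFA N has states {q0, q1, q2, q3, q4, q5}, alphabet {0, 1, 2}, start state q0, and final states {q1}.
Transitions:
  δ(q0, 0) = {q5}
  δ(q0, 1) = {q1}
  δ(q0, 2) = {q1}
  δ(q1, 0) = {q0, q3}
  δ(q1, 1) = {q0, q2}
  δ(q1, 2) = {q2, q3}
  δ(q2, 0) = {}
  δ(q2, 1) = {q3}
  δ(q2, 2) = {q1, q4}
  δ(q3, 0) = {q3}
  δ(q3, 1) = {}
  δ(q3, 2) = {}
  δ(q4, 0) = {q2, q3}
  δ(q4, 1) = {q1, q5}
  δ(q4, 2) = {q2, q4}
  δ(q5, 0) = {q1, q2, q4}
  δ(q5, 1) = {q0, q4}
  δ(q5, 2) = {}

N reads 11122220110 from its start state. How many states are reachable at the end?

1

Start: {q0}
read 1: {q1}
read 1: {q0, q2}
read 1: {q1, q3}
read 2: {q2, q3}
read 2: {q1, q4}
read 2: {q2, q3, q4}
read 2: {q1, q2, q4}
read 0: {q0, q2, q3}
read 1: {q1, q3}
read 1: {q0, q2}
read 0: {q5}
Final reachable set {q5} has 1 state.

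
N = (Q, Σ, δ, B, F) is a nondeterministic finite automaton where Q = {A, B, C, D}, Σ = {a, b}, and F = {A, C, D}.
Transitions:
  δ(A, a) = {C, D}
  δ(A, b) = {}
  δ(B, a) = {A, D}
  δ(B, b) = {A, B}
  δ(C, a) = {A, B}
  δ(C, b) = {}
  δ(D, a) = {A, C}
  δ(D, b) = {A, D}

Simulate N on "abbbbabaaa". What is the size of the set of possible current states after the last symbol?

4

Start: {B}
read a: {A, D}
read b: {A, D}
read b: {A, D}
read b: {A, D}
read b: {A, D}
read a: {A, C, D}
read b: {A, D}
read a: {A, C, D}
read a: {A, B, C, D}
read a: {A, B, C, D}
Final reachable set {A, B, C, D} has 4 states.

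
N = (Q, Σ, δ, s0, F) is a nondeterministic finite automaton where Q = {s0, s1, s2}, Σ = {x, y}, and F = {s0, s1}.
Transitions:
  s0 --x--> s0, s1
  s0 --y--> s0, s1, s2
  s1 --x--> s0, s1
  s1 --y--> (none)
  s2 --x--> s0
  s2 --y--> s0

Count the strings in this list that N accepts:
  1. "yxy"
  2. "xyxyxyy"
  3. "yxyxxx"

"yxy": accepted
"xyxyxyy": accepted
"yxyxxx": accepted

3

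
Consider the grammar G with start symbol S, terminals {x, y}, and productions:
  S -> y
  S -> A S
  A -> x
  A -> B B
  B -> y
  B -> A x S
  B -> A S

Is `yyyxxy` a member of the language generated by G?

no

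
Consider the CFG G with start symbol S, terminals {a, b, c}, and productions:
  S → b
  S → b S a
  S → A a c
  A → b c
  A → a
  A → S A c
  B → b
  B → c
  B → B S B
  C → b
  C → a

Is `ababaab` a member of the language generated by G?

no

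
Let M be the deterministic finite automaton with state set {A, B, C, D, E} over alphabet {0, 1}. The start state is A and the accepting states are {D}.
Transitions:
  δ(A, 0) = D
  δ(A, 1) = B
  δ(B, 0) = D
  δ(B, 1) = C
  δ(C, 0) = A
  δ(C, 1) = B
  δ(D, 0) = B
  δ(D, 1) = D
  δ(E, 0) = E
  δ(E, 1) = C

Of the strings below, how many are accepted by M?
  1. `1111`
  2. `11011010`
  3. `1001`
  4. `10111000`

`1111`: rejected
`11011010`: accepted
`1001`: rejected
`10111000`: rejected

1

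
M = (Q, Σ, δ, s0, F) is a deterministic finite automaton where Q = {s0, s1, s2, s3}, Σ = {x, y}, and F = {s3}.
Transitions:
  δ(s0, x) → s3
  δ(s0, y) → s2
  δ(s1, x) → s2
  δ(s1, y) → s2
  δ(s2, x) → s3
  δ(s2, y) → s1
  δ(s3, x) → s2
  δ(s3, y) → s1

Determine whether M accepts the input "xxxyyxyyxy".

rejected

s0 --x--> s3
s3 --x--> s2
s2 --x--> s3
s3 --y--> s1
s1 --y--> s2
s2 --x--> s3
s3 --y--> s1
s1 --y--> s2
s2 --x--> s3
s3 --y--> s1
End in state s1, which is not an accepting state.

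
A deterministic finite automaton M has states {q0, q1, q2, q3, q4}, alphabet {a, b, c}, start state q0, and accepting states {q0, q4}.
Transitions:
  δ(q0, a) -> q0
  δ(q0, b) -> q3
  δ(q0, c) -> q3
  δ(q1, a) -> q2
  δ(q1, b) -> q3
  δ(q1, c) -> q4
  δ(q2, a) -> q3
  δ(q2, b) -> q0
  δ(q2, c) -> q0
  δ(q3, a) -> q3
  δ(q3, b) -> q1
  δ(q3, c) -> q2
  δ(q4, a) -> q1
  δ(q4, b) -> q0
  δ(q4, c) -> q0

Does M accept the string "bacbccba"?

accepted

q0 --b--> q3
q3 --a--> q3
q3 --c--> q2
q2 --b--> q0
q0 --c--> q3
q3 --c--> q2
q2 --b--> q0
q0 --a--> q0
End in state q0, which is an accepting state.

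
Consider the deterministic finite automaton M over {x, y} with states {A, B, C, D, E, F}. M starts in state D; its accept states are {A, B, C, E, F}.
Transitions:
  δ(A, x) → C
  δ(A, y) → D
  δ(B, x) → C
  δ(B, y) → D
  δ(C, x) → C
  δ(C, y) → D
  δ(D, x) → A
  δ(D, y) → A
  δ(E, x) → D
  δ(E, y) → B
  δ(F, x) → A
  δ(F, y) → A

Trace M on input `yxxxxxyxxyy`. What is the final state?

D --y--> A
A --x--> C
C --x--> C
C --x--> C
C --x--> C
C --x--> C
C --y--> D
D --x--> A
A --x--> C
C --y--> D
D --y--> A

A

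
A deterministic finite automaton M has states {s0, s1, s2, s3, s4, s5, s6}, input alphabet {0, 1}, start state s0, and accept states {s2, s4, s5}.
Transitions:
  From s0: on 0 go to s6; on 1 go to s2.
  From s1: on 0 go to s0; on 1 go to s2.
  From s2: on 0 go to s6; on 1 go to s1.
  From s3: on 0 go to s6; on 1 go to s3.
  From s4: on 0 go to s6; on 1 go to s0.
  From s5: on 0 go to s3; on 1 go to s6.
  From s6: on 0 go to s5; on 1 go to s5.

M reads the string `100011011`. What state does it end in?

s0 --1--> s2
s2 --0--> s6
s6 --0--> s5
s5 --0--> s3
s3 --1--> s3
s3 --1--> s3
s3 --0--> s6
s6 --1--> s5
s5 --1--> s6

s6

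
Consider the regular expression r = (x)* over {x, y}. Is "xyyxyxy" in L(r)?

no

xyyxyxy cannot be split into zero or more pieces each matching x.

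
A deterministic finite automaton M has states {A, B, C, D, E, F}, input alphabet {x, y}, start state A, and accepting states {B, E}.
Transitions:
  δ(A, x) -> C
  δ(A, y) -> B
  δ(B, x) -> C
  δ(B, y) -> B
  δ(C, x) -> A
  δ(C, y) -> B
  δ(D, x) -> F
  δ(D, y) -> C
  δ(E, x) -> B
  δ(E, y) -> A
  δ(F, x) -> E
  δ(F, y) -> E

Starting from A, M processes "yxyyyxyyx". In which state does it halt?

C

A --y--> B
B --x--> C
C --y--> B
B --y--> B
B --y--> B
B --x--> C
C --y--> B
B --y--> B
B --x--> C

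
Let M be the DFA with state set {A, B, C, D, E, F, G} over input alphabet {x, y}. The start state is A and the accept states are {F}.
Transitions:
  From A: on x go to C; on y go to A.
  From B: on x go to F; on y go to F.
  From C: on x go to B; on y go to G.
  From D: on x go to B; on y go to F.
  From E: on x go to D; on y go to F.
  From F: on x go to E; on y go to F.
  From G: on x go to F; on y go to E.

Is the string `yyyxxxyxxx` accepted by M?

rejected

A --y--> A
A --y--> A
A --y--> A
A --x--> C
C --x--> B
B --x--> F
F --y--> F
F --x--> E
E --x--> D
D --x--> B
End in state B, which is not an accepting state.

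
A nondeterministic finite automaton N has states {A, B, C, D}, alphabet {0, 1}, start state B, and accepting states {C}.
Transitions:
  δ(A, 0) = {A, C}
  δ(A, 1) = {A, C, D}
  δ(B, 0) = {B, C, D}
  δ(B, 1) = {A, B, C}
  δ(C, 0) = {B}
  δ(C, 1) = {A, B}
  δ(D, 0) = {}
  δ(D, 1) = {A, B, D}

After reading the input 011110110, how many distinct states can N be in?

Start: {B}
read 0: {B, C, D}
read 1: {A, B, C, D}
read 1: {A, B, C, D}
read 1: {A, B, C, D}
read 1: {A, B, C, D}
read 0: {A, B, C, D}
read 1: {A, B, C, D}
read 1: {A, B, C, D}
read 0: {A, B, C, D}
Final reachable set {A, B, C, D} has 4 states.

4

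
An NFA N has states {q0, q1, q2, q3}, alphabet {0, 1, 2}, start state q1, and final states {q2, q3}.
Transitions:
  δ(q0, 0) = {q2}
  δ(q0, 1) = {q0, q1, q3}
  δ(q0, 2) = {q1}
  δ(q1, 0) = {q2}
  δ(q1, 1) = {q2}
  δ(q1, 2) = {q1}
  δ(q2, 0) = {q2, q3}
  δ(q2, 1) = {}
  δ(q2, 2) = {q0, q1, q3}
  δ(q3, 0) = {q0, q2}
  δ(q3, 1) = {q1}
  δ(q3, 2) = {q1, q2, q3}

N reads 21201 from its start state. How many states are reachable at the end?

3

Start: {q1}
read 2: {q1}
read 1: {q2}
read 2: {q0, q1, q3}
read 0: {q0, q2}
read 1: {q0, q1, q3}
Final reachable set {q0, q1, q3} has 3 states.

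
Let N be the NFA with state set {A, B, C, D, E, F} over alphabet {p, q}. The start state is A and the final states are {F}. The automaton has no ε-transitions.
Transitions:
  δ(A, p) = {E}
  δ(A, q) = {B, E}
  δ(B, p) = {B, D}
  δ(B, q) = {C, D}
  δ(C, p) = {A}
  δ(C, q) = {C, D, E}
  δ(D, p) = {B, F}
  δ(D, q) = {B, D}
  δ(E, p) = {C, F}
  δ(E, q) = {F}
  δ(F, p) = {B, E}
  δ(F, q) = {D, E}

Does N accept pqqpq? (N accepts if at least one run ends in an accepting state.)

Start: {A}
read p: {E}
read q: {F}
read q: {D, E}
read p: {B, C, F}
read q: {C, D, E}
Reachable ∩ accepting = {} — empty.

rejected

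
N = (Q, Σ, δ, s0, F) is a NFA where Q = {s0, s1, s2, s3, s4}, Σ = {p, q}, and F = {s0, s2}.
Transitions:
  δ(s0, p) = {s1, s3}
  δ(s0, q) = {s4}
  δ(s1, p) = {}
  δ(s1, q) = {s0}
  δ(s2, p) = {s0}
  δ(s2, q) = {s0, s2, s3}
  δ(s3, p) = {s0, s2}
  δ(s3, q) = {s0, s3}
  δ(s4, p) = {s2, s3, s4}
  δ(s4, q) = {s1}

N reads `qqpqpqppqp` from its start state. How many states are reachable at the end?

Start: {s0}
read q: {s4}
read q: {s1}
read p: {}
The reachable set is empty and stays empty for the remaining 7 symbols.
Final reachable set {} has 0 states.

0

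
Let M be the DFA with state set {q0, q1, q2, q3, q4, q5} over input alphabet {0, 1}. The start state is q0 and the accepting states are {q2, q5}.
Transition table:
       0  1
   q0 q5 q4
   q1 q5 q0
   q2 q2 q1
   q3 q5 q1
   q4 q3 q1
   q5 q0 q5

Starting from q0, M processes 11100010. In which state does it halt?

q0 --1--> q4
q4 --1--> q1
q1 --1--> q0
q0 --0--> q5
q5 --0--> q0
q0 --0--> q5
q5 --1--> q5
q5 --0--> q0

q0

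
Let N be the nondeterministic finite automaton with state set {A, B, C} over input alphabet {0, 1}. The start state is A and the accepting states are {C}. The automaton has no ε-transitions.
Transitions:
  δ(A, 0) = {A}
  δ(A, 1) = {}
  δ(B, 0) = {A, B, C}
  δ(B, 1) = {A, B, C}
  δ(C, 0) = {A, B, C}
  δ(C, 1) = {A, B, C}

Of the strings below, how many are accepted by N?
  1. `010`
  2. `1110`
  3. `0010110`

`010`: rejected
`1110`: rejected
`0010110`: rejected

0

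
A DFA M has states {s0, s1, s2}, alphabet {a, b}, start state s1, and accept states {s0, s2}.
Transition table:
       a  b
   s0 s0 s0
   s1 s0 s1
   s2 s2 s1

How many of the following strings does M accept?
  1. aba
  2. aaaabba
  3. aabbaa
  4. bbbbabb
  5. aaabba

5

aba: accepted
aaaabba: accepted
aabbaa: accepted
bbbbabb: accepted
aaabba: accepted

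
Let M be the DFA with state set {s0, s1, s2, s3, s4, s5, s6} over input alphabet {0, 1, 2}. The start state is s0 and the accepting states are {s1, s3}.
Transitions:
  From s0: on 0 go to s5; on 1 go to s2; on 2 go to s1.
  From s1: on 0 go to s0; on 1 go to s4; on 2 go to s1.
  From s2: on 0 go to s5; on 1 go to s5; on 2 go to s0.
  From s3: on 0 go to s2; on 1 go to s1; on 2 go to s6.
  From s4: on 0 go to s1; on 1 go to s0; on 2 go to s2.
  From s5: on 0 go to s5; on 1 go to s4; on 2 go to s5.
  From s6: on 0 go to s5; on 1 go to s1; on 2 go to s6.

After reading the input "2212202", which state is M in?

s0 --2--> s1
s1 --2--> s1
s1 --1--> s4
s4 --2--> s2
s2 --2--> s0
s0 --0--> s5
s5 --2--> s5

s5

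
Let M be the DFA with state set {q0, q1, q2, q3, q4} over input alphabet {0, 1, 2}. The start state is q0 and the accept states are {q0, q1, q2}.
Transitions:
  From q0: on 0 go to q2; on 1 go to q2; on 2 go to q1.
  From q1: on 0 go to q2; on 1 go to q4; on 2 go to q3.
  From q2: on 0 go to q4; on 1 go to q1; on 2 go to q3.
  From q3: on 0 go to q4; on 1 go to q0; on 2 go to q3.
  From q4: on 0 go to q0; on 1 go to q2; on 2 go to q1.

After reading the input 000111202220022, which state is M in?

q3

q0 --0--> q2
q2 --0--> q4
q4 --0--> q0
q0 --1--> q2
q2 --1--> q1
q1 --1--> q4
q4 --2--> q1
q1 --0--> q2
q2 --2--> q3
q3 --2--> q3
q3 --2--> q3
q3 --0--> q4
q4 --0--> q0
q0 --2--> q1
q1 --2--> q3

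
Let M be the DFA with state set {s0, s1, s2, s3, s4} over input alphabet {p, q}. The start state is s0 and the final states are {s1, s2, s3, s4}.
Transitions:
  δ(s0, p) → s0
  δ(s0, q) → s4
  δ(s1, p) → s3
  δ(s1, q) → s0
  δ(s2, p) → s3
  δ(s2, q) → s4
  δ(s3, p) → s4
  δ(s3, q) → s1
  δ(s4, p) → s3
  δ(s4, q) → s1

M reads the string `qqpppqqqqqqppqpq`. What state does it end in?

s1

s0 --q--> s4
s4 --q--> s1
s1 --p--> s3
s3 --p--> s4
s4 --p--> s3
s3 --q--> s1
s1 --q--> s0
s0 --q--> s4
s4 --q--> s1
s1 --q--> s0
s0 --q--> s4
s4 --p--> s3
s3 --p--> s4
s4 --q--> s1
s1 --p--> s3
s3 --q--> s1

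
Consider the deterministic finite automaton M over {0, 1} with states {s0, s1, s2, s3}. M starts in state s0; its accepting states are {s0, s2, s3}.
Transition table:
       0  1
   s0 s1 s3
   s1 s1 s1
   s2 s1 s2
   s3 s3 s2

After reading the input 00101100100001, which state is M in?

s0 --0--> s1
s1 --0--> s1
s1 --1--> s1
s1 --0--> s1
s1 --1--> s1
s1 --1--> s1
s1 --0--> s1
s1 --0--> s1
s1 --1--> s1
s1 --0--> s1
s1 --0--> s1
s1 --0--> s1
s1 --0--> s1
s1 --1--> s1

s1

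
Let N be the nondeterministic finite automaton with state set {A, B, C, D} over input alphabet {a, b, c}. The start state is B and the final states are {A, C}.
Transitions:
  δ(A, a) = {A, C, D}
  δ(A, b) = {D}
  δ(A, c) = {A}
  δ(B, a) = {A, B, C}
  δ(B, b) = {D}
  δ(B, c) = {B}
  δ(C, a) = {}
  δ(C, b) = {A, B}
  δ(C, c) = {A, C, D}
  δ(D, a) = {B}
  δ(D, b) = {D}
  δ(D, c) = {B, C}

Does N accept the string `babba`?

Start: {B}
read b: {D}
read a: {B}
read b: {D}
read b: {D}
read a: {B}
Reachable ∩ accepting = {} — empty.

rejected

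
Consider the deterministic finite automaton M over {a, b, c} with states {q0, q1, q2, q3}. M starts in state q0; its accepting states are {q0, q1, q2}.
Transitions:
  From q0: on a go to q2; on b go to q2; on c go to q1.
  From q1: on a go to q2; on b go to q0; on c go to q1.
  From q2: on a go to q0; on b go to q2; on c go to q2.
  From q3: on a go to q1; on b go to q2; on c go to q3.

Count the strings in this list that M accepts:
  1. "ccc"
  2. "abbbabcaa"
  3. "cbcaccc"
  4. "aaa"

4

"ccc": accepted
"abbbabcaa": accepted
"cbcaccc": accepted
"aaa": accepted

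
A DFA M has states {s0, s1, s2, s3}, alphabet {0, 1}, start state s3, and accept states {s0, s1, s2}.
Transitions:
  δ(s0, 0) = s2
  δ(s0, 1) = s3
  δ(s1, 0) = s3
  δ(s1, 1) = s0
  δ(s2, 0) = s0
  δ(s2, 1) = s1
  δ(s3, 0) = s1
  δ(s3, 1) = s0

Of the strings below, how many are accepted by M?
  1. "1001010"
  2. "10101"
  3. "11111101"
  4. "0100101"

4

"1001010": accepted
"10101": accepted
"11111101": accepted
"0100101": accepted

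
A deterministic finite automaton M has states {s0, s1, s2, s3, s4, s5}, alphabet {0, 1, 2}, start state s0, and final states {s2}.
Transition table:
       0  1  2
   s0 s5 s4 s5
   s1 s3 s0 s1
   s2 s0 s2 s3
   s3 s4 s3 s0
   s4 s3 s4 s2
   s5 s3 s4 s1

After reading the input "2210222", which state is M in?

s0 --2--> s5
s5 --2--> s1
s1 --1--> s0
s0 --0--> s5
s5 --2--> s1
s1 --2--> s1
s1 --2--> s1

s1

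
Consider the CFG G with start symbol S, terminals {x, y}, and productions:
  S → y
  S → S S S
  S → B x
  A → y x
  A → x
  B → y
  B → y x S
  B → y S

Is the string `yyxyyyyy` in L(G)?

S ⇒ SSS ⇒ SSSSS ⇒ ySSSS ⇒ ySSSSSS ⇒ yBxSSSSS ⇒ yyxSSSSS ⇒ yyxySSSS ⇒ yyxyySSS ⇒ yyxyyySS ⇒ yyxyyyyS ⇒ yyxyyyyy

yes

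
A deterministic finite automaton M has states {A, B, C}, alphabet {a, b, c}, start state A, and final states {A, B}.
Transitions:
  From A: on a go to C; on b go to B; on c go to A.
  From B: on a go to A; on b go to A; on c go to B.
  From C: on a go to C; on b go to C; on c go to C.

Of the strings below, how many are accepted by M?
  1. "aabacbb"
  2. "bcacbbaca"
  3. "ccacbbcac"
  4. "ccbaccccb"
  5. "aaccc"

1

"aabacbb": rejected
"bcacbbaca": rejected
"ccacbbcac": rejected
"ccbaccccb": accepted
"aaccc": rejected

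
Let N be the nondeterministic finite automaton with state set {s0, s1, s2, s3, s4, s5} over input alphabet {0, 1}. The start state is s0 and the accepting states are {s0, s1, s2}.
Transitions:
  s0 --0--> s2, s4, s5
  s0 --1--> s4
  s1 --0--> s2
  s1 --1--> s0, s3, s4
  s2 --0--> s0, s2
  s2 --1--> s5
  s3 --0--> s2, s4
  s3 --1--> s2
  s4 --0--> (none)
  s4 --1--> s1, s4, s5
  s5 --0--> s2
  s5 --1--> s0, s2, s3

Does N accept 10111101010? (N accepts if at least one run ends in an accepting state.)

Start: {s0}
read 1: {s4}
read 0: {}
The reachable set is empty and stays empty for the remaining 9 symbols.
Reachable ∩ accepting = {} — empty.

rejected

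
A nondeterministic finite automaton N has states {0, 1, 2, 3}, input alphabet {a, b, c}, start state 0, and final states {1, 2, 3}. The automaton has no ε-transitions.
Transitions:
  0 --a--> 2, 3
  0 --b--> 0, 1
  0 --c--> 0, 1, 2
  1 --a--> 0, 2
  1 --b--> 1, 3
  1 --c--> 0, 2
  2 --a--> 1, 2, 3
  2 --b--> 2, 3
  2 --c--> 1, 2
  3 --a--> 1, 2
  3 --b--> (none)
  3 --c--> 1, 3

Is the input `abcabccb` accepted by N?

accepted

Start: {0}
read a: {2, 3}
read b: {2, 3}
read c: {1, 2, 3}
read a: {0, 1, 2, 3}
read b: {0, 1, 2, 3}
read c: {0, 1, 2, 3}
read c: {0, 1, 2, 3}
read b: {0, 1, 2, 3}
Reachable ∩ accepting = {1, 2, 3} — nonempty.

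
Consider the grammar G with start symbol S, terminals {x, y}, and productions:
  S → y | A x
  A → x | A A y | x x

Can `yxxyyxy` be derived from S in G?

no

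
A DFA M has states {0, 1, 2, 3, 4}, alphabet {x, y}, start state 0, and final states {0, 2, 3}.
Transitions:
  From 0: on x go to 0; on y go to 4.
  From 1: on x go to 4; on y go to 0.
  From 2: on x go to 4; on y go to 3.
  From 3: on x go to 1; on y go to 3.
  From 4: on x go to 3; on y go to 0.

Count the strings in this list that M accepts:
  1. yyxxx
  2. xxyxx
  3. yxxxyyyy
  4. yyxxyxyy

yyxxx: accepted
xxyxx: rejected
yxxxyyyy: rejected
yyxxyxyy: accepted

2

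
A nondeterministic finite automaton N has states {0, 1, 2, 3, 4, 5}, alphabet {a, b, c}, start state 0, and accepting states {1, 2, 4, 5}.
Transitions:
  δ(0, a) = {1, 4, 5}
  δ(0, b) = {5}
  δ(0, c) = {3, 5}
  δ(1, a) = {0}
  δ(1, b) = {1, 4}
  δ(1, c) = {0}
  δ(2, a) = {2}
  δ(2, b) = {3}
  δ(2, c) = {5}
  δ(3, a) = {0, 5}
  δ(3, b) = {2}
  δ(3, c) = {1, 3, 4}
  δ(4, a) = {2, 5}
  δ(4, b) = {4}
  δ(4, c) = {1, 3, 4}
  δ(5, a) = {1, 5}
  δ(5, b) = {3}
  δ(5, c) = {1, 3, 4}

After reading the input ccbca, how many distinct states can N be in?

Start: {0}
read c: {3, 5}
read c: {1, 3, 4}
read b: {1, 2, 4}
read c: {0, 1, 3, 4, 5}
read a: {0, 1, 2, 4, 5}
Final reachable set {0, 1, 2, 4, 5} has 5 states.

5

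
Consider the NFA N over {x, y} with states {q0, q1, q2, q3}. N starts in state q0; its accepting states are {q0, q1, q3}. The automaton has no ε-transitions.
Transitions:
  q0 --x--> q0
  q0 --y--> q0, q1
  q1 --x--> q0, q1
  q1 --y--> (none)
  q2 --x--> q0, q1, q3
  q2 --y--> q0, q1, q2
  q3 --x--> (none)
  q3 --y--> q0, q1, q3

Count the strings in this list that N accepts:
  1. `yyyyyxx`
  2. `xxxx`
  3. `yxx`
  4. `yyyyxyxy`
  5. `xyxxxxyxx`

5

`yyyyyxx`: accepted
`xxxx`: accepted
`yxx`: accepted
`yyyyxyxy`: accepted
`xyxxxxyxx`: accepted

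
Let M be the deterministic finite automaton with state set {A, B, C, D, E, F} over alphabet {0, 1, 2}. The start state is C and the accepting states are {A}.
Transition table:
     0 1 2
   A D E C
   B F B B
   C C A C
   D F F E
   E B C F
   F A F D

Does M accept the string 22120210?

rejected

C --2--> C
C --2--> C
C --1--> A
A --2--> C
C --0--> C
C --2--> C
C --1--> A
A --0--> D
End in state D, which is not an accepting state.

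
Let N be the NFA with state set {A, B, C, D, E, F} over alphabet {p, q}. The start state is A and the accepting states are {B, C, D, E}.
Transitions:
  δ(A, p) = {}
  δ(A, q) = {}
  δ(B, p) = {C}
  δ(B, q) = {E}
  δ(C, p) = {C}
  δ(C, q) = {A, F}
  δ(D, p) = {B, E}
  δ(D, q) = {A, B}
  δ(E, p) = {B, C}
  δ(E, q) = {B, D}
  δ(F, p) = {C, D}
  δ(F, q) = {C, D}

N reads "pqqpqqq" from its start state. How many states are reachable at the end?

0

Start: {A}
read p: {}
The reachable set is empty and stays empty for the remaining 6 symbols.
Final reachable set {} has 0 states.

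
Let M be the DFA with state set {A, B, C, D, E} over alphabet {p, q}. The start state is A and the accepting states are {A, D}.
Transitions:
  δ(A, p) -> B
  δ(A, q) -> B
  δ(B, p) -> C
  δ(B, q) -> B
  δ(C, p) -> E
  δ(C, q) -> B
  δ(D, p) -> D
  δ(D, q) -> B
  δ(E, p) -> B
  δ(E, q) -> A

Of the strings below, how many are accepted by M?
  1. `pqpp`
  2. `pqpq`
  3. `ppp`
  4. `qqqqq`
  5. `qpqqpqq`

0

`pqpp`: rejected
`pqpq`: rejected
`ppp`: rejected
`qqqqq`: rejected
`qpqqpqq`: rejected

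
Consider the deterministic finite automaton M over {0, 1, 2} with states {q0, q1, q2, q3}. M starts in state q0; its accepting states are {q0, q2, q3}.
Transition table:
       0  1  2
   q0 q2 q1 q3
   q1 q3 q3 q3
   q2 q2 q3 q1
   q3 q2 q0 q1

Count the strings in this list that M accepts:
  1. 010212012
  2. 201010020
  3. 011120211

3

010212012: accepted
201010020: accepted
011120211: accepted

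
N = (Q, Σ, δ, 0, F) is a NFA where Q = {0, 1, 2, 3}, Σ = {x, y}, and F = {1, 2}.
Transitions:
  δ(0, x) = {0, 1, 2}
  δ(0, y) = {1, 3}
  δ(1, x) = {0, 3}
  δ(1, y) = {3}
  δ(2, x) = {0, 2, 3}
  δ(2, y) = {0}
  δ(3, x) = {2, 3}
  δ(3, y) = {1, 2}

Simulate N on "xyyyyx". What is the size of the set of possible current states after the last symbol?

Start: {0}
read x: {0, 1, 2}
read y: {0, 1, 3}
read y: {1, 2, 3}
read y: {0, 1, 2, 3}
read y: {0, 1, 2, 3}
read x: {0, 1, 2, 3}
Final reachable set {0, 1, 2, 3} has 4 states.

4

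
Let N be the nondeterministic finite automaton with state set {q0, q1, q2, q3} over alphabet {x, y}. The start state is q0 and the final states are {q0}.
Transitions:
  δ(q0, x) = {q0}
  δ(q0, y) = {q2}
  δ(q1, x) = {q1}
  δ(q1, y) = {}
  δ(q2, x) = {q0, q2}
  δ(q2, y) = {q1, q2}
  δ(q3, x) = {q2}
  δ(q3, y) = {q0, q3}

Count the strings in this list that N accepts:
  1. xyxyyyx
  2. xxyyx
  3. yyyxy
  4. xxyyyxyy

2

xyxyyyx: accepted
xxyyx: accepted
yyyxy: rejected
xxyyyxyy: rejected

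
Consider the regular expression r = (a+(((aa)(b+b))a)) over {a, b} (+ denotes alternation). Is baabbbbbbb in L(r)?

no

Neither a nor (((aa)(b+b))a) matches baabbbbbbb.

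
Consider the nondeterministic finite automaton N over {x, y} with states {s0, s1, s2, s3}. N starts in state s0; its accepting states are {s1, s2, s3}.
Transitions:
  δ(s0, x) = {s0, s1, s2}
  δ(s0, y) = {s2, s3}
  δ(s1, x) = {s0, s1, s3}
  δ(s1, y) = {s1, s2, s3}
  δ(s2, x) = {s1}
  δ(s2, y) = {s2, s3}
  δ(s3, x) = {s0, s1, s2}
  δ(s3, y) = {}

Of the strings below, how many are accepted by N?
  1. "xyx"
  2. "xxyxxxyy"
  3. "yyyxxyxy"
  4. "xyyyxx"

4

"xyx": accepted
"xxyxxxyy": accepted
"yyyxxyxy": accepted
"xyyyxx": accepted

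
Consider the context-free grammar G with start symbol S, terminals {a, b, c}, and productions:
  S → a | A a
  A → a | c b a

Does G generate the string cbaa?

S ⇒ Aa ⇒ cbaa

yes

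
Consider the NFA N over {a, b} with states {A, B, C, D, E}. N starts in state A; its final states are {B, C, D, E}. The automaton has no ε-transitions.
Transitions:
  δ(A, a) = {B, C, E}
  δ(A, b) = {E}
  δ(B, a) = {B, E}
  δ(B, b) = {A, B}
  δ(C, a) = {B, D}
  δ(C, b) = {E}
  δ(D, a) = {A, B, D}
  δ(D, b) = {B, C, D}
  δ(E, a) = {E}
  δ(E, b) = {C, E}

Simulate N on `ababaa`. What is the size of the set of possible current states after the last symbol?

Start: {A}
read a: {B, C, E}
read b: {A, B, C, E}
read a: {B, C, D, E}
read b: {A, B, C, D, E}
read a: {A, B, C, D, E}
read a: {A, B, C, D, E}
Final reachable set {A, B, C, D, E} has 5 states.

5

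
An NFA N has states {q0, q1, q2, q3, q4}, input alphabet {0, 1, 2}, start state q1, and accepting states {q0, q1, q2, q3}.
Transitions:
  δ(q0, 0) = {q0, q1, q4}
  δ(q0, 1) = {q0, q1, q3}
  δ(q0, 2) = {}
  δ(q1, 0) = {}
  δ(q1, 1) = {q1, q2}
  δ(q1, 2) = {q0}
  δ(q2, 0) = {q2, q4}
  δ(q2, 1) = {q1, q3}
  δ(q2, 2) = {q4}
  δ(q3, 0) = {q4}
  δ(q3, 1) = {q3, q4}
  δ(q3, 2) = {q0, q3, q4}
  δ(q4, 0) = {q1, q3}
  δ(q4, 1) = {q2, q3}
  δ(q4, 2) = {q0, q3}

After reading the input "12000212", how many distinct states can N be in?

Start: {q1}
read 1: {q1, q2}
read 2: {q0, q4}
read 0: {q0, q1, q3, q4}
read 0: {q0, q1, q3, q4}
read 0: {q0, q1, q3, q4}
read 2: {q0, q3, q4}
read 1: {q0, q1, q2, q3, q4}
read 2: {q0, q3, q4}
Final reachable set {q0, q3, q4} has 3 states.

3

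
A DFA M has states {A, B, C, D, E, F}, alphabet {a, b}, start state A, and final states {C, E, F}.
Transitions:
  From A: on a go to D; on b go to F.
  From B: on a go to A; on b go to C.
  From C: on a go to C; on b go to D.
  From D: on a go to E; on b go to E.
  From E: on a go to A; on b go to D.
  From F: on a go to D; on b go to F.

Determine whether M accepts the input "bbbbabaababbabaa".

rejected

A --b--> F
F --b--> F
F --b--> F
F --b--> F
F --a--> D
D --b--> E
E --a--> A
A --a--> D
D --b--> E
E --a--> A
A --b--> F
F --b--> F
F --a--> D
D --b--> E
E --a--> A
A --a--> D
End in state D, which is not an accepting state.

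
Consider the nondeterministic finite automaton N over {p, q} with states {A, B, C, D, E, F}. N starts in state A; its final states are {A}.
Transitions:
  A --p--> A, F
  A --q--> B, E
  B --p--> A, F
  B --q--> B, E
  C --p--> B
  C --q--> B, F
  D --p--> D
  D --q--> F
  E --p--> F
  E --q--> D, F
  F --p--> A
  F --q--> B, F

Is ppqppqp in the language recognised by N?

Start: {A}
read p: {A, F}
read p: {A, F}
read q: {B, E, F}
read p: {A, F}
read p: {A, F}
read q: {B, E, F}
read p: {A, F}
Reachable ∩ accepting = {A} — nonempty.

accepted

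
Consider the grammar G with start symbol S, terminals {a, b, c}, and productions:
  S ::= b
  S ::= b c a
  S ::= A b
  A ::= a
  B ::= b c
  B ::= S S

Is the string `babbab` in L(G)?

no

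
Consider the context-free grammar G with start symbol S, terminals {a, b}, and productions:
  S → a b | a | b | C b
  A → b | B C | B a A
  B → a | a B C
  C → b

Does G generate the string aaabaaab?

no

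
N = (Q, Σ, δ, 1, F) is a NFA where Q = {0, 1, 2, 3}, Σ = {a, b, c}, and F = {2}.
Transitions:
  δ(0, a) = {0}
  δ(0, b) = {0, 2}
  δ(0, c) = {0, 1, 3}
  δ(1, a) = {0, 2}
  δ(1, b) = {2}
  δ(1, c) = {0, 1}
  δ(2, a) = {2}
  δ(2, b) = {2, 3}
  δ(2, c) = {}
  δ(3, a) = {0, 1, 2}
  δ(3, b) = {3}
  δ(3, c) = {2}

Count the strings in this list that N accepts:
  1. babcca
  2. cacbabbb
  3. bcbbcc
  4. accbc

2

babcca: rejected
cacbabbb: accepted
bcbbcc: rejected
accbc: accepted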